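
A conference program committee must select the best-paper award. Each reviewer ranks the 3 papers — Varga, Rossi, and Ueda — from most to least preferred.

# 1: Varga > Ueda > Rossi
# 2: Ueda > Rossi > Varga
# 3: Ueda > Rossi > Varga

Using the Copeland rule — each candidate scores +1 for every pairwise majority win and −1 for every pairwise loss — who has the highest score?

Pairwise results:
  Varga vs Rossi: Rossi wins 2–1.
  Varga vs Ueda: Ueda wins 2–1.
  Rossi vs Ueda: Ueda wins 3–0.
Copeland scores (wins − losses):
  Varga: 0 − 2 = -2
  Rossi: 1 − 1 = 0
  Ueda: 2 − 0 = 2
Ueda has the best Copeland score.

Ueda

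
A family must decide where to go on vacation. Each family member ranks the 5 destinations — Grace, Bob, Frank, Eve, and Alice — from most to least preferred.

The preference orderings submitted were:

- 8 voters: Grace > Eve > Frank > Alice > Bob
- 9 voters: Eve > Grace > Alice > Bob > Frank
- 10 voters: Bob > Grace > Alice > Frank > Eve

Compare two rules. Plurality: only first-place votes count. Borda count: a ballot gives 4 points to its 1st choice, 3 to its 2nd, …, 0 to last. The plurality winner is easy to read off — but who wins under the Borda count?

Plurality first-place counts: Grace 8, Bob 10, Frank 0, Eve 9, Alice 0 → Bob.
Borda totals: Grace 89, Bob 49, Frank 26, Eve 60, Alice 46 → Grace.

Grace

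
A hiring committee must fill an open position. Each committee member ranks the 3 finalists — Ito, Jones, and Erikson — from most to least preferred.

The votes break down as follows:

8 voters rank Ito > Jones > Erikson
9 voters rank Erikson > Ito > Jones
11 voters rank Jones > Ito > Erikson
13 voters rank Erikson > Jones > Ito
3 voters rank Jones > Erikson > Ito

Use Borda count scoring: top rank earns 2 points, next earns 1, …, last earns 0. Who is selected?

Borda scores:
  Ito: 8·2 + 9·1 + 11·1 + 13·0 + 3·0 = 36
  Jones: 8·1 + 9·0 + 11·2 + 13·1 + 3·2 = 49
  Erikson: 8·0 + 9·2 + 11·0 + 13·2 + 3·1 = 47
Jones has the highest total.

Jones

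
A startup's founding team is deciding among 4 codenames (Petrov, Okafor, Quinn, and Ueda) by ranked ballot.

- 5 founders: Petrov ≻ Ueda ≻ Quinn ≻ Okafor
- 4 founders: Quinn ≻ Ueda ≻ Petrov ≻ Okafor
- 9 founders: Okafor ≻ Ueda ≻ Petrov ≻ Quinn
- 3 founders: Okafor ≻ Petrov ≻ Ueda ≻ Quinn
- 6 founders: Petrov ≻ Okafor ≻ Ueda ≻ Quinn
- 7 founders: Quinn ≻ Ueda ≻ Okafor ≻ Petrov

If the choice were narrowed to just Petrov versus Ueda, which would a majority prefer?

Ueda

Ballots ranking Petrov above Ueda: 5+3+6 = 14.
Ballots ranking Ueda above Petrov: 4+9+7 = 20.
Ueda wins the head-to-head, 20–14.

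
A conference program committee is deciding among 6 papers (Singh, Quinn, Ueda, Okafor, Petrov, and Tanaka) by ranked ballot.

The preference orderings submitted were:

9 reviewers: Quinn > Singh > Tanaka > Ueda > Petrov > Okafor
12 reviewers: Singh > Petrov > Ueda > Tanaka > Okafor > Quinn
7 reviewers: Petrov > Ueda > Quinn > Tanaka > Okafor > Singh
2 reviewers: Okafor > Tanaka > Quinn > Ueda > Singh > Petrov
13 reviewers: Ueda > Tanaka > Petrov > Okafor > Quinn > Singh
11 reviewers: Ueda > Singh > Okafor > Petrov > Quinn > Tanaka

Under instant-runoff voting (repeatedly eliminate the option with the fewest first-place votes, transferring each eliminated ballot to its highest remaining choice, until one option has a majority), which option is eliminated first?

Round 1: Ueda 24, Singh 12, Quinn 9, Petrov 7, Okafor 2, Tanaka 0. Tanaka has the fewest and is eliminated.
Round 2: Ueda 24, Singh 12, Quinn 9, Petrov 7, Okafor 2. Okafor has the fewest and is eliminated.
Round 3: Ueda 24, Singh 12, Quinn 11, Petrov 7. Petrov has the fewest and is eliminated.
Round 4: Ueda 31, Singh 12, Quinn 11. Ueda has a majority.

Tanaka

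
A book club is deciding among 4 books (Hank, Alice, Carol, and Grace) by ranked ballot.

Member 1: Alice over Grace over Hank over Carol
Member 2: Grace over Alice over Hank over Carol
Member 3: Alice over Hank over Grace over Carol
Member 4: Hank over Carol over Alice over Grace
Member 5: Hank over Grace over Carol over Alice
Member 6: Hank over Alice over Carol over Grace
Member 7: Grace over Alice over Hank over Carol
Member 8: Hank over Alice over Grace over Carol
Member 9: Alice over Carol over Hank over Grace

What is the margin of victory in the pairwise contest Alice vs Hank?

1

Ballots ranking Alice above Hank: 5.
Ballots ranking Hank above Alice: 4.
Alice wins 5–4, a margin of 1.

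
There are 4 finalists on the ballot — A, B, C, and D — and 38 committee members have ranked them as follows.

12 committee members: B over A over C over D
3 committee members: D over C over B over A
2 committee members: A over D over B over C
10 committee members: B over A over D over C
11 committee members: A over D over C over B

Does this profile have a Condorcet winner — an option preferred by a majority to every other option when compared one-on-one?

Yes

Head-to-head results (38 voters total):
A vs B: B wins 25–13.
A vs C: A wins 35–3.
A vs D: A wins 35–3.
B vs C: B wins 24–14.
B vs D: B wins 22–16.
C vs D: D wins 26–12.
B beats each rival — A (25–13), C (24–14), D (22–16) — so B is the Condorcet winner.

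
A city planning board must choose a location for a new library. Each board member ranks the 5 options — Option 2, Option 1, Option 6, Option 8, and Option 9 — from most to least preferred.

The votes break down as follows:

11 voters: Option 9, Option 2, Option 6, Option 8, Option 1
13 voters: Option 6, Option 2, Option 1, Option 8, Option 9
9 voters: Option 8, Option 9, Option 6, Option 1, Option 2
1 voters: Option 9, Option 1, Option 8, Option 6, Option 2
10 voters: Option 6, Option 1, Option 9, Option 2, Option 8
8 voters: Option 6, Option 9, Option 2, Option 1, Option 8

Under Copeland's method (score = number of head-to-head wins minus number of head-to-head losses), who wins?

Option 6

Pairwise results:
  Option 2 vs Option 1: Option 2 wins 32–20.
  Option 2 vs Option 6: Option 6 wins 41–11.
  Option 2 vs Option 8: Option 2 wins 42–10.
  Option 2 vs Option 9: Option 9 wins 39–13.
  Option 1 vs Option 6: Option 6 wins 51–1.
  Option 1 vs Option 8: Option 1 wins 32–20.
  Option 1 vs Option 9: Option 9 wins 29–23.
  Option 6 vs Option 8: Option 6 wins 42–10.
  Option 6 vs Option 9: Option 6 wins 31–21.
  Option 8 vs Option 9: Option 9 wins 30–22.
Copeland scores (wins − losses):
  Option 2: 2 − 2 = 0
  Option 1: 1 − 3 = -2
  Option 6: 4 − 0 = 4
  Option 8: 0 − 4 = -4
  Option 9: 3 − 1 = 2
Option 6 has the best Copeland score.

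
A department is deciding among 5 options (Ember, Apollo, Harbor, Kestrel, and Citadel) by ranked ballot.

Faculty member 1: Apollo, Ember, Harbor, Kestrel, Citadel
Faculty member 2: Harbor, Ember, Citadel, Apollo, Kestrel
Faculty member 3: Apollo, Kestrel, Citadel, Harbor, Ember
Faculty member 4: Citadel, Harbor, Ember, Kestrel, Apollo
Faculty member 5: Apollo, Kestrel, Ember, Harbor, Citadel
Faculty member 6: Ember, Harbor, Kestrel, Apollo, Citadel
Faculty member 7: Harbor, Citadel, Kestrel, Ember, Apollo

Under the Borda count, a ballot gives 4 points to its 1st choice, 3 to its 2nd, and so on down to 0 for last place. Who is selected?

Harbor

Borda scores:
  Ember: 3 + 3 + 0 + 2 + 2 + 4 + 1 = 15
  Apollo: 4 + 1 + 4 + 0 + 4 + 1 + 0 = 14
  Harbor: 2 + 4 + 1 + 3 + 1 + 3 + 4 = 18
  Kestrel: 1 + 0 + 3 + 1 + 3 + 2 + 2 = 12
  Citadel: 0 + 2 + 2 + 4 + 0 + 0 + 3 = 11
Harbor has the highest total.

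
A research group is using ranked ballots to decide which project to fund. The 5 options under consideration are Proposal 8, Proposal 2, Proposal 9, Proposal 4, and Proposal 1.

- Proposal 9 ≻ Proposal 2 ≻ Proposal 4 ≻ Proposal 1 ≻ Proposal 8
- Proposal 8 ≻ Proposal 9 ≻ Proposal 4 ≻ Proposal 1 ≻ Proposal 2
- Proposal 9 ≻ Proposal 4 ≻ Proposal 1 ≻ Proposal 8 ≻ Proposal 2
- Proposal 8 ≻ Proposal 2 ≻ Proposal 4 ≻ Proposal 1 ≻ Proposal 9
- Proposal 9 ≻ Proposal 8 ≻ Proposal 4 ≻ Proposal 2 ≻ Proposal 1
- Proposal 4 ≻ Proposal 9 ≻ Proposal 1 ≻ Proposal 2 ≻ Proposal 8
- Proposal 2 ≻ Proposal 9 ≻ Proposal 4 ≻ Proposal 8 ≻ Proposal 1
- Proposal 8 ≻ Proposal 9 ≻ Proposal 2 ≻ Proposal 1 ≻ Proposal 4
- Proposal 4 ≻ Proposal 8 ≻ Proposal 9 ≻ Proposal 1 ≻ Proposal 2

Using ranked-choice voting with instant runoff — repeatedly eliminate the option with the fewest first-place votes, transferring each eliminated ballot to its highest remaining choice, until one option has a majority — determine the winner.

Proposal 9

Round 1: Proposal 8 3, Proposal 9 3, Proposal 4 2, Proposal 2 1, Proposal 1 0. Proposal 1 has the fewest and is eliminated.
Round 2: Proposal 8 3, Proposal 9 3, Proposal 4 2, Proposal 2 1. Proposal 2 has the fewest and is eliminated.
Round 3: Proposal 9 4, Proposal 8 3, Proposal 4 2. Proposal 4 has the fewest and is eliminated.
Round 4: Proposal 9 5, Proposal 8 4. Proposal 9 has a majority.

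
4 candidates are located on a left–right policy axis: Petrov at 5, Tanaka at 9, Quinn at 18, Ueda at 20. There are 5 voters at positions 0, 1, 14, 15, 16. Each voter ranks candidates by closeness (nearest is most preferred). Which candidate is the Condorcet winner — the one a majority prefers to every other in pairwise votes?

Quinn

With single-peaked preferences on a line, the Condorcet winner is the candidate closest to the median voter.
The median voter (position 14) is closest to Quinn at 18.
Check: Quinn vs Ueda — voters closer to Quinn: 5 of 5.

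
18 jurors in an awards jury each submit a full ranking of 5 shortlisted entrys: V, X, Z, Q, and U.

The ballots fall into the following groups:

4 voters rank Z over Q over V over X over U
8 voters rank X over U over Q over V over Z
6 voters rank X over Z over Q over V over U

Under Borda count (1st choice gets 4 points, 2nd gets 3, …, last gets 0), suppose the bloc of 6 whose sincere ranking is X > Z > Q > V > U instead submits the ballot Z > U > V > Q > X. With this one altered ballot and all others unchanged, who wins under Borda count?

U

Borda totals with the altered ballot: V 28, X 36, Z 40, Q 34, U 42.
The switch changes the winner from X to U.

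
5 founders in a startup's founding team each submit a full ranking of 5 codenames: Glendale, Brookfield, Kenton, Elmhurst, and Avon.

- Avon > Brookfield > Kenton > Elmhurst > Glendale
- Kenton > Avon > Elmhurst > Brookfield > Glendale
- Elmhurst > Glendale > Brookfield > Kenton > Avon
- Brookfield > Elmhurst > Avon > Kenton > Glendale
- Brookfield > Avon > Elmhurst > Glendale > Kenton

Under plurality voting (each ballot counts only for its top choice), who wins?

First-place vote totals:
  Glendale: 0
  Brookfield: 2
  Kenton: 1
  Elmhurst: 1
  Avon: 1
Brookfield has the most first-place votes.

Brookfield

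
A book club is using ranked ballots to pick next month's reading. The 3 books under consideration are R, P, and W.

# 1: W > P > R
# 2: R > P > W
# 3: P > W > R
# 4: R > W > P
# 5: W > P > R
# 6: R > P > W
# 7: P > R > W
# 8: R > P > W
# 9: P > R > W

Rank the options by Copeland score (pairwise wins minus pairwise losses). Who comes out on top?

Pairwise results:
  R vs P: P wins 5–4.
  R vs W: R wins 6–3.
  P vs W: P wins 6–3.
Copeland scores (wins − losses):
  R: 1 − 1 = 0
  P: 2 − 0 = 2
  W: 0 − 2 = -2
P has the best Copeland score.

P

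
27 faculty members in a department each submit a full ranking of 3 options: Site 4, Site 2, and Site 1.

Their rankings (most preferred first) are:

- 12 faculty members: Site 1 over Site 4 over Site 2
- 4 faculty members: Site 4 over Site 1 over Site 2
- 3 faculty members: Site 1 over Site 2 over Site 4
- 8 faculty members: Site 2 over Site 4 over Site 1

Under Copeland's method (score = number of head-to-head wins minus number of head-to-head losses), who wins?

Pairwise results:
  Site 4 vs Site 2: Site 4 wins 16–11.
  Site 4 vs Site 1: Site 1 wins 15–12.
  Site 2 vs Site 1: Site 1 wins 19–8.
Copeland scores (wins − losses):
  Site 4: 1 − 1 = 0
  Site 2: 0 − 2 = -2
  Site 1: 2 − 0 = 2
Site 1 has the best Copeland score.

Site 1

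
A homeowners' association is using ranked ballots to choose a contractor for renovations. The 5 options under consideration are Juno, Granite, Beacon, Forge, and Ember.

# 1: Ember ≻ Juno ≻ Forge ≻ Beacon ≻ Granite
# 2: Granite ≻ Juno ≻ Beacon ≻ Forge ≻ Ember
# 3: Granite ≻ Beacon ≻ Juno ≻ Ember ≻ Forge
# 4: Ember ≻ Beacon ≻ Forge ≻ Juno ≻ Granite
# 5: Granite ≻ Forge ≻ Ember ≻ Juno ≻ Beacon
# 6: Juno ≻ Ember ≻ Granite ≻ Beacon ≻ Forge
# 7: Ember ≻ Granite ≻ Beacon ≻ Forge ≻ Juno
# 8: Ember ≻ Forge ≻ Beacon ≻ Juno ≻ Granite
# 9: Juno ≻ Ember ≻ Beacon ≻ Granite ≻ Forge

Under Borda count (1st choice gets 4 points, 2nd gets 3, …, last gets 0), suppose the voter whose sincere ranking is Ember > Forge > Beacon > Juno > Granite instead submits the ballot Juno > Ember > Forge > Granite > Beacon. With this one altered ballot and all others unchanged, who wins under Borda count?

Ember

Borda totals with the altered ballot: Juno 22, Granite 19, Beacon 14, Forge 11, Ember 24.
The winner is unchanged: still Ember.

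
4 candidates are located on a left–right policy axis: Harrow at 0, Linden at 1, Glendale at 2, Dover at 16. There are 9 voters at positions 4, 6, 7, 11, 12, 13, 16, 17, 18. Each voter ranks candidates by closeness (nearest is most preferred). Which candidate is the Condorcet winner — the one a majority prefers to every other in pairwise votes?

Dover

With single-peaked preferences on a line, the Condorcet winner is the candidate closest to the median voter.
The median voter (position 12) is closest to Dover at 16.
Check: Dover vs Glendale — voters closer to Dover: 6 of 9.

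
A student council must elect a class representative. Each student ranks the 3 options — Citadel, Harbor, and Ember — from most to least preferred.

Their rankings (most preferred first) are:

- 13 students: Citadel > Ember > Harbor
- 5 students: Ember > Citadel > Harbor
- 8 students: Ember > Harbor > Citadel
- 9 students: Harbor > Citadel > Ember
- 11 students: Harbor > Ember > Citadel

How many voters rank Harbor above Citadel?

28

Ballots ranking Harbor above Citadel: 8+9+11 = 28.
Ballots ranking Citadel above Harbor: 13+5 = 18.
So 28 of 46 voters prefer Harbor to Citadel.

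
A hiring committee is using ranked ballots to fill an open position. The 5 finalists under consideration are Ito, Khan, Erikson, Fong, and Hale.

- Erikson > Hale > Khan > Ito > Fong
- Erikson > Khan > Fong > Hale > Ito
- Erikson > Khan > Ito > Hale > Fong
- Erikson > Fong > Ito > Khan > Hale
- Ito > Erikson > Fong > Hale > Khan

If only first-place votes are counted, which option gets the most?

First-place vote totals:
  Ito: 1
  Khan: 0
  Erikson: 4
  Fong: 0
  Hale: 0
Erikson has the most first-place votes.

Erikson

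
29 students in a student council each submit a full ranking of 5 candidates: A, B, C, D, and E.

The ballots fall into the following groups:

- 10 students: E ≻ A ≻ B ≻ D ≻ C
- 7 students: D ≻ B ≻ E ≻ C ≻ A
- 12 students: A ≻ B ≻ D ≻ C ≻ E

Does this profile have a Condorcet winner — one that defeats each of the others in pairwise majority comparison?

Head-to-head results (29 voters total):
A vs B: A wins 22–7.
A vs C: A wins 22–7.
A vs D: A wins 22–7.
A vs E: E wins 17–12.
B vs C: B wins 29–0.
B vs D: B wins 22–7.
B vs E: B wins 19–10.
C vs D: D wins 29–0.
C vs E: E wins 17–12.
D vs E: D wins 19–10.
No candidate beats all others: A beats B beats E beats A, a majority cycle.

No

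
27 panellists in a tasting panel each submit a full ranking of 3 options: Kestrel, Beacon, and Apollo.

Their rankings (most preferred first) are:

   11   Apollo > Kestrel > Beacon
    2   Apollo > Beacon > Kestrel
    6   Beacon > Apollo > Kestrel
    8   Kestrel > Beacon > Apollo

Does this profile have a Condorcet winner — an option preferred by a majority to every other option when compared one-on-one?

No

Head-to-head results (27 voters total):
Kestrel vs Beacon: Kestrel wins 19–8.
Kestrel vs Apollo: Apollo wins 19–8.
Beacon vs Apollo: Beacon wins 14–13.
No candidate beats all others: Kestrel beats Beacon beats Apollo beats Kestrel, a majority cycle.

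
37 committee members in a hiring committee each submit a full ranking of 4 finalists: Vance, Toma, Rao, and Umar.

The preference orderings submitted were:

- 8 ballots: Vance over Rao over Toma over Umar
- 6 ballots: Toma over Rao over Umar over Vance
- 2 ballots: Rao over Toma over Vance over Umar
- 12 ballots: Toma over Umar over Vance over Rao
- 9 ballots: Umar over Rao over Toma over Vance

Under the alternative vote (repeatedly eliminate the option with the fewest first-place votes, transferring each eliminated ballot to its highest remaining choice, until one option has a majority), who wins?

Round 1: Toma 18, Umar 9, Vance 8, Rao 2. Rao has the fewest and is eliminated.
Round 2: Toma 20, Umar 9, Vance 8. Toma has a majority.

Toma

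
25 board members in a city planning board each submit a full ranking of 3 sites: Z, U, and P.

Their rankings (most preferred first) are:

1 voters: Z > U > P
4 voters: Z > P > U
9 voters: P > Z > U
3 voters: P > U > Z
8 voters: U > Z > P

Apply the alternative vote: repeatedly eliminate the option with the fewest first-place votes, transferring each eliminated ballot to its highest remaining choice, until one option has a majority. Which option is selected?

P

Round 1: P 12, U 8, Z 5. Z has the fewest and is eliminated.
Round 2: P 16, U 9. P has a majority.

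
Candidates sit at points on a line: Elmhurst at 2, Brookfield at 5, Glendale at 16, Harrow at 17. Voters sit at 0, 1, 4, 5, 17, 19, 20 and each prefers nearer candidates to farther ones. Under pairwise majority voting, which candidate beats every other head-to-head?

With single-peaked preferences on a line, the Condorcet winner is the candidate closest to the median voter.
The median voter (position 5) is closest to Brookfield at 5.
Check: Brookfield vs Elmhurst — voters closer to Brookfield: 5 of 7.

Brookfield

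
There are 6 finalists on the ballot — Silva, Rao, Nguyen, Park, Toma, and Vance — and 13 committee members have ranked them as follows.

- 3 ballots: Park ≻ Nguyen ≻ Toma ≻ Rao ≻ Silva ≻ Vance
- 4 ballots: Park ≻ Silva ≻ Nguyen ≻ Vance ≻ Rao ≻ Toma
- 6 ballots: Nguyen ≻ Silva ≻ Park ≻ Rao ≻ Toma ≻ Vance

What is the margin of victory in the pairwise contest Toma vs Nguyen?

13

Ballots ranking Toma above Nguyen: 0.
Ballots ranking Nguyen above Toma: 3+4+6 = 13.
Nguyen wins 13–0, a margin of 13.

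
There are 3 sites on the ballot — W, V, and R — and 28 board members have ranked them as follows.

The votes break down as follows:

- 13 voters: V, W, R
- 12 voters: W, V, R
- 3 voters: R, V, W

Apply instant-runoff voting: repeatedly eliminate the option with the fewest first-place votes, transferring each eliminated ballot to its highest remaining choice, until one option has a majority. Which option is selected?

V

Round 1: V 13, W 12, R 3. R has the fewest and is eliminated.
Round 2: V 16, W 12. V has a majority.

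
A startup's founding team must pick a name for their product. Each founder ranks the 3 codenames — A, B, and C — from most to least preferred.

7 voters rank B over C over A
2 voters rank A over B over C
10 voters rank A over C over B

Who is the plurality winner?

A

First-place vote totals:
  A: 12
  B: 7
  C: 0
A has the most first-place votes.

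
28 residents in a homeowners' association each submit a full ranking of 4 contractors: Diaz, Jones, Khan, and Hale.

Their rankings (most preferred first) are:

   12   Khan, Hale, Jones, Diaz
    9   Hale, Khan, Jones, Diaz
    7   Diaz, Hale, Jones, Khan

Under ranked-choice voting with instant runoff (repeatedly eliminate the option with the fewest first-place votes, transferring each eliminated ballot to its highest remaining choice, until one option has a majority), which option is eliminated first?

Round 1: Khan 12, Hale 9, Diaz 7, Jones 0. Jones has the fewest and is eliminated.
Round 2: Khan 12, Hale 9, Diaz 7. Diaz has the fewest and is eliminated.
Round 3: Hale 16, Khan 12. Hale has a majority.

Jones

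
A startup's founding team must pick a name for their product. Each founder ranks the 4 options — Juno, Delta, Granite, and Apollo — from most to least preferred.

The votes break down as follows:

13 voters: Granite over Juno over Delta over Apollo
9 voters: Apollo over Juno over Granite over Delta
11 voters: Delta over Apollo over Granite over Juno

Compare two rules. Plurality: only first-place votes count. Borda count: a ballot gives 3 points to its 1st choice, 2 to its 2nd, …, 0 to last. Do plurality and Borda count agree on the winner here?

Yes

Plurality first-place counts: Juno 0, Delta 11, Granite 13, Apollo 9 → Granite.
Borda totals: Juno 44, Delta 46, Granite 59, Apollo 49 → Granite.
The two rules agree on Granite.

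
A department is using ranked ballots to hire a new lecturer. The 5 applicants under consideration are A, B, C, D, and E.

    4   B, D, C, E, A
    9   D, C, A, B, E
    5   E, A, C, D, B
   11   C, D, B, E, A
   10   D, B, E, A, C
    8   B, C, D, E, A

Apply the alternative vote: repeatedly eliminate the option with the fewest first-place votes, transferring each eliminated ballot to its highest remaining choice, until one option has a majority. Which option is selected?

Round 1: D 19, B 12, C 11, E 5, A 0. A has the fewest and is eliminated.
Round 2: D 19, B 12, C 11, E 5. E has the fewest and is eliminated.
Round 3: D 19, C 16, B 12. B has the fewest and is eliminated.
Round 4: C 24, D 23. C has a majority.

C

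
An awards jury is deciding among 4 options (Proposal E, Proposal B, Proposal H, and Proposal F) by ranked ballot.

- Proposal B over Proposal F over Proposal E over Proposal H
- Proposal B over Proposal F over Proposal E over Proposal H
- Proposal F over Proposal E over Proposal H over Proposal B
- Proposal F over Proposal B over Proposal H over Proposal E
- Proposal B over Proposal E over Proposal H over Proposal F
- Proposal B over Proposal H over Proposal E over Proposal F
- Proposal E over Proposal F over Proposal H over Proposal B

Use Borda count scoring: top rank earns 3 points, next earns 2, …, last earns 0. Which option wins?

Proposal B

Borda scores:
  Proposal E: 1 + 1 + 2 + 0 + 2 + 1 + 3 = 10
  Proposal B: 3 + 3 + 0 + 2 + 3 + 3 + 0 = 14
  Proposal H: 0 + 0 + 1 + 1 + 1 + 2 + 1 = 6
  Proposal F: 2 + 2 + 3 + 3 + 0 + 0 + 2 = 12
Proposal B has the highest total.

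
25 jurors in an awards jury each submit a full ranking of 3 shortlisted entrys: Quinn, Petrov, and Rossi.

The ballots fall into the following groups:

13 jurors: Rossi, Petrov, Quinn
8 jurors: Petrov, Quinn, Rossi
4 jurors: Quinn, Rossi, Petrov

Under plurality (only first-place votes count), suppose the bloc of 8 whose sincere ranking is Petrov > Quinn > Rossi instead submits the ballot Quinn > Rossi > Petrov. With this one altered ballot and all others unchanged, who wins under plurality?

First-place totals with the altered ballot: Quinn 12, Petrov 0, Rossi 13.
The winner is unchanged: still Rossi.

Rossi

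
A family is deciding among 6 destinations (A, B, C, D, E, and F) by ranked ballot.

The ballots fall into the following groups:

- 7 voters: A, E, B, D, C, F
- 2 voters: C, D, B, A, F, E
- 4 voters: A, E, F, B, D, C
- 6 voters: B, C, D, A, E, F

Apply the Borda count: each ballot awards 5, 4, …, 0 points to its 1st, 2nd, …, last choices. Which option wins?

A

Borda scores:
  A: 7·5 + 2·2 + 4·5 + 6·2 = 71
  B: 7·3 + 2·3 + 4·2 + 6·5 = 65
  C: 7·1 + 2·5 + 4·0 + 6·4 = 41
  D: 7·2 + 2·4 + 4·1 + 6·3 = 44
  E: 7·4 + 2·0 + 4·4 + 6·1 = 50
  F: 7·0 + 2·1 + 4·3 + 6·0 = 14
A has the highest total.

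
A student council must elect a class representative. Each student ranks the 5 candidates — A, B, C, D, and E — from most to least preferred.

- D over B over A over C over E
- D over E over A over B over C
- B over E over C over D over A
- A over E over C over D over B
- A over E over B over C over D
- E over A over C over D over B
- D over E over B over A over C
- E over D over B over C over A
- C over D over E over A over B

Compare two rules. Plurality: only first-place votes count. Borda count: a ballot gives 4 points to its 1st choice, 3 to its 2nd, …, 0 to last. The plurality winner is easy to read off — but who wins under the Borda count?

Plurality first-place counts: A 2, B 1, C 1, D 3, E 2 → D.
Borda totals: A 17, B 14, C 13, D 21, E 25 → E.

E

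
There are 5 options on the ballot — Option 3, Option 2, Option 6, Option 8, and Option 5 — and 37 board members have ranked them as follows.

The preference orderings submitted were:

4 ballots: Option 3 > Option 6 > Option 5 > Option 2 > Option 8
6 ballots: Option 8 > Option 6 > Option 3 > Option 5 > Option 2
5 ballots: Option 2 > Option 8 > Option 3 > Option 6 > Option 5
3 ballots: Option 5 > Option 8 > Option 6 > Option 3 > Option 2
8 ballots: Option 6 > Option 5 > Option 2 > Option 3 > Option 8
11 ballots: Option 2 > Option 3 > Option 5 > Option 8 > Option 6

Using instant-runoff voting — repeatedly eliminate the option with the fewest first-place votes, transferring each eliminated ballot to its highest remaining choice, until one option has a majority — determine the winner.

Round 1: Option 2 16, Option 6 8, Option 8 6, Option 3 4, Option 5 3. Option 5 has the fewest and is eliminated.
Round 2: Option 2 16, Option 8 9, Option 6 8, Option 3 4. Option 3 has the fewest and is eliminated.
Round 3: Option 2 16, Option 6 12, Option 8 9. Option 8 has the fewest and is eliminated.
Round 4: Option 6 21, Option 2 16. Option 6 has a majority.

Option 6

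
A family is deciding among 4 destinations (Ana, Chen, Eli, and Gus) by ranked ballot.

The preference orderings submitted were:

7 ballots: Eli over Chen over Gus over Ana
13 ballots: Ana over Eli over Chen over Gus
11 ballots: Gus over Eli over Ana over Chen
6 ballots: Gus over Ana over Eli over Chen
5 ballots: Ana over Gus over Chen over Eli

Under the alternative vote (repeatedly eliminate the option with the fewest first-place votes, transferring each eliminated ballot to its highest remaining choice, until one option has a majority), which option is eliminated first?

Round 1: Ana 18, Gus 17, Eli 7, Chen 0. Chen has the fewest and is eliminated.
Round 2: Ana 18, Gus 17, Eli 7. Eli has the fewest and is eliminated.
Round 3: Gus 24, Ana 18. Gus has a majority.

Chen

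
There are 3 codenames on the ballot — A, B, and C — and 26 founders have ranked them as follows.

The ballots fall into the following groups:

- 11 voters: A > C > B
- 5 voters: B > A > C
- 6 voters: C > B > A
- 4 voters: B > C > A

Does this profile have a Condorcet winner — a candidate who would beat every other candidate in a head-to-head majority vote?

Head-to-head results (26 voters total):
A vs B: B wins 15–11.
A vs C: A wins 16–10.
B vs C: C wins 17–9.
No candidate beats all others: A beats C beats B beats A, a majority cycle.

No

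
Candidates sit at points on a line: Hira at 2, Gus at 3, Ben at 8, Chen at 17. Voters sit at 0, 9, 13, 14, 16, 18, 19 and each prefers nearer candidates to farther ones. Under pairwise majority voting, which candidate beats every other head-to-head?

With single-peaked preferences on a line, the Condorcet winner is the candidate closest to the median voter.
The median voter (position 14) is closest to Chen at 17.
Check: Chen vs Gus — voters closer to Chen: 5 of 7.

Chen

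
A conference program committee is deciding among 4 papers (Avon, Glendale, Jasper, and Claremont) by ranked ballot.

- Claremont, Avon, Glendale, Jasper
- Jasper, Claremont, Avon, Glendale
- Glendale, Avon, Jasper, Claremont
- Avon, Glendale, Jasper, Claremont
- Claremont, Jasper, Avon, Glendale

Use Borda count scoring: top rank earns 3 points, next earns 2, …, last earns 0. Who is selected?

Borda scores:
  Avon: 2 + 1 + 2 + 3 + 1 = 9
  Glendale: 1 + 0 + 3 + 2 + 0 = 6
  Jasper: 0 + 3 + 1 + 1 + 2 = 7
  Claremont: 3 + 2 + 0 + 0 + 3 = 8
Avon has the highest total.

Avon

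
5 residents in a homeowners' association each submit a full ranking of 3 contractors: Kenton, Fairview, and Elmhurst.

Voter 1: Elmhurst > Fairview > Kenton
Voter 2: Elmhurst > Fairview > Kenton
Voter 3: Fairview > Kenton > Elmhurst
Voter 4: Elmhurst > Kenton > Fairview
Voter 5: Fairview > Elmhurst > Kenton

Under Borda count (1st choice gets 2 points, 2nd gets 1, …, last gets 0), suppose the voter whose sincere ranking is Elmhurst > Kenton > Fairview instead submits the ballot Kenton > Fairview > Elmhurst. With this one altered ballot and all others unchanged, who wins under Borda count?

Fairview

Borda totals with the altered ballot: Kenton 3, Fairview 7, Elmhurst 5.
The switch changes the winner from Elmhurst to Fairview.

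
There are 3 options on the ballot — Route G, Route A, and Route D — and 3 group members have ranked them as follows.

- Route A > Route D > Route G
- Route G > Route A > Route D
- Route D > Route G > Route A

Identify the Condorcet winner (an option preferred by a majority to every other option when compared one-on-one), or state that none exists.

No Condorcet winner

Head-to-head results (3 voters total):
Route G vs Route A: Route G wins 2–1.
Route G vs Route D: Route D wins 2–1.
Route A vs Route D: Route A wins 2–1.
No candidate beats all others: Route G beats Route A beats Route D beats Route G, a majority cycle.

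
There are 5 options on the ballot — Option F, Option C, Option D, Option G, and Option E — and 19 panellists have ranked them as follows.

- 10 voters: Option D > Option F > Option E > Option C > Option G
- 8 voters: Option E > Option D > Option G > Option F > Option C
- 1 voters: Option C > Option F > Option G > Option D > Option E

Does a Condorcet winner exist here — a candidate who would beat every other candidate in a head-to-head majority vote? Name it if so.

Head-to-head results (19 voters total):
Option F vs Option C: Option F wins 18–1.
Option F vs Option D: Option D wins 18–1.
Option F vs Option G: Option F wins 11–8.
Option F vs Option E: Option F wins 11–8.
Option C vs Option D: Option D wins 18–1.
Option C vs Option G: Option C wins 11–8.
Option C vs Option E: Option E wins 18–1.
Option D vs Option G: Option D wins 18–1.
Option D vs Option E: Option D wins 11–8.
Option G vs Option E: Option E wins 18–1.
Option D beats each rival — Option F (18–1), Option C (18–1), Option G (18–1), Option E (11–8) — so Option D is the Condorcet winner.

Option D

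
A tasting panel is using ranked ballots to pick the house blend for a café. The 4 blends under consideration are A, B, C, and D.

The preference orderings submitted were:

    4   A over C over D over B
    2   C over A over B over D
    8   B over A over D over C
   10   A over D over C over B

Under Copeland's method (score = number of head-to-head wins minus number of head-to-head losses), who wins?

A

Pairwise results:
  A vs B: A wins 16–8.
  A vs C: A wins 22–2.
  A vs D: A wins 24–0.
  B vs C: C wins 16–8.
  B vs D: D wins 14–10.
  C vs D: D wins 18–6.
Copeland scores (wins − losses):
  A: 3 − 0 = 3
  B: 0 − 3 = -3
  C: 1 − 2 = -1
  D: 2 − 1 = 1
A has the best Copeland score.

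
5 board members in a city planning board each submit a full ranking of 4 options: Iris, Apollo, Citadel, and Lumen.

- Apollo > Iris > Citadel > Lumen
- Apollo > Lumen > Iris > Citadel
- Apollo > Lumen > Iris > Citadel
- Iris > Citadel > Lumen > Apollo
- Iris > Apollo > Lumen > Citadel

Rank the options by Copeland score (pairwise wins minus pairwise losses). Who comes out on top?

Apollo

Pairwise results:
  Iris vs Apollo: Apollo wins 3–2.
  Iris vs Citadel: Iris wins 5–0.
  Iris vs Lumen: Iris wins 3–2.
  Apollo vs Citadel: Apollo wins 4–1.
  Apollo vs Lumen: Apollo wins 4–1.
  Citadel vs Lumen: Lumen wins 3–2.
Copeland scores (wins − losses):
  Iris: 2 − 1 = 1
  Apollo: 3 − 0 = 3
  Citadel: 0 − 3 = -3
  Lumen: 1 − 2 = -1
Apollo has the best Copeland score.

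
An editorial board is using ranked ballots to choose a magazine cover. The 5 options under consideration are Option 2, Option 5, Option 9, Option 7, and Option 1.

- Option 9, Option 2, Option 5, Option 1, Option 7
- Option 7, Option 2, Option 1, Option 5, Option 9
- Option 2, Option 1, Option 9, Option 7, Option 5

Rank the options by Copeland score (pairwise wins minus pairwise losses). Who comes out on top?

Pairwise results:
  Option 2 vs Option 5: Option 2 wins 3–0.
  Option 2 vs Option 9: Option 2 wins 2–1.
  Option 2 vs Option 7: Option 2 wins 2–1.
  Option 2 vs Option 1: Option 2 wins 3–0.
  Option 5 vs Option 9: Option 9 wins 2–1.
  Option 5 vs Option 7: Option 7 wins 2–1.
  Option 5 vs Option 1: Option 1 wins 2–1.
  Option 9 vs Option 7: Option 9 wins 2–1.
  Option 9 vs Option 1: Option 1 wins 2–1.
  Option 7 vs Option 1: Option 1 wins 2–1.
Copeland scores (wins − losses):
  Option 2: 4 − 0 = 4
  Option 5: 0 − 4 = -4
  Option 9: 2 − 2 = 0
  Option 7: 1 − 3 = -2
  Option 1: 3 − 1 = 2
Option 2 has the best Copeland score.

Option 2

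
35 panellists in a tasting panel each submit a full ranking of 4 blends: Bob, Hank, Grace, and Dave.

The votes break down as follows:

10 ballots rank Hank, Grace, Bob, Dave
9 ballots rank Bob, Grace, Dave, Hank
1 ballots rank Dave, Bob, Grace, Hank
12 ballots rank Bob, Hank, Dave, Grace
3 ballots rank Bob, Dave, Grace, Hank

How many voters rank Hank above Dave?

Ballots ranking Hank above Dave: 10+12 = 22.
Ballots ranking Dave above Hank: 9+1+3 = 13.
So 22 of 35 voters prefer Hank to Dave.

22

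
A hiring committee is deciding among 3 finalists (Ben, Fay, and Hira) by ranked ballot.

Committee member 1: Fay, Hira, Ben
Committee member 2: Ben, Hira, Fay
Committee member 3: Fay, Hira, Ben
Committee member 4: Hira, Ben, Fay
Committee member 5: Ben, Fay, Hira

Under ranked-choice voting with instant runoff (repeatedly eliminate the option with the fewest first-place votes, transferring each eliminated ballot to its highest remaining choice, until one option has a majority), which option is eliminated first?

Hira

Round 1: Ben 2, Fay 2, Hira 1. Hira has the fewest and is eliminated.
Round 2: Ben 3, Fay 2. Ben has a majority.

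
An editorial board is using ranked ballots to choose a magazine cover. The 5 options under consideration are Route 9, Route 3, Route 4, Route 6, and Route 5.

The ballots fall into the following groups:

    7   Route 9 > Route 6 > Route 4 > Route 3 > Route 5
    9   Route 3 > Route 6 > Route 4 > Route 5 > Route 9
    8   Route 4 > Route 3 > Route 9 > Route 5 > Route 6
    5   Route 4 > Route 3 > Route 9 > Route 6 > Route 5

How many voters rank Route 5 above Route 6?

Ballots ranking Route 5 above Route 6: 8.
Ballots ranking Route 6 above Route 5: 7+9+5 = 21.
So 8 of 29 voters prefer Route 5 to Route 6.

8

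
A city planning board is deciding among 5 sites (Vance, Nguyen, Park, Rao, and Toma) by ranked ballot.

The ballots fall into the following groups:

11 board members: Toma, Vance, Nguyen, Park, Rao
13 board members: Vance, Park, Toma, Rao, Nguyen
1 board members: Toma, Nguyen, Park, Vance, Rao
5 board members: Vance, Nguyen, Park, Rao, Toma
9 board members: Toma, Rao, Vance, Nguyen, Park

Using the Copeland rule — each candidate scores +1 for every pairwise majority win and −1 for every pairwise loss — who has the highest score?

Toma

Pairwise results:
  Vance vs Nguyen: Vance wins 38–1.
  Vance vs Park: Vance wins 38–1.
  Vance vs Rao: Vance wins 30–9.
  Vance vs Toma: Toma wins 21–18.
  Nguyen vs Park: Nguyen wins 26–13.
  Nguyen vs Rao: Rao wins 22–17.
  Nguyen vs Toma: Toma wins 34–5.
  Park vs Rao: Park wins 30–9.
  Park vs Toma: Toma wins 21–18.
  Rao vs Toma: Toma wins 34–5.
Copeland scores (wins − losses):
  Vance: 3 − 1 = 2
  Nguyen: 1 − 3 = -2
  Park: 1 − 3 = -2
  Rao: 1 − 3 = -2
  Toma: 4 − 0 = 4
Toma has the best Copeland score.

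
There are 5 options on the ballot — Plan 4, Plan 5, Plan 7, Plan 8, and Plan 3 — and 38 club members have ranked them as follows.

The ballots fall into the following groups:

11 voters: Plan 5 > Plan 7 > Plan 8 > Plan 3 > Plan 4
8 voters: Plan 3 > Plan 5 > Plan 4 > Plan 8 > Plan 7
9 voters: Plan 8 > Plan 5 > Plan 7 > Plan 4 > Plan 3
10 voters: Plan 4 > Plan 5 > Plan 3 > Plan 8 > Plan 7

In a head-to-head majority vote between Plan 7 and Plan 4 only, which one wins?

Ballots ranking Plan 7 above Plan 4: 11+9 = 20.
Ballots ranking Plan 4 above Plan 7: 8+10 = 18.
Plan 7 wins the head-to-head, 20–18.

Plan 7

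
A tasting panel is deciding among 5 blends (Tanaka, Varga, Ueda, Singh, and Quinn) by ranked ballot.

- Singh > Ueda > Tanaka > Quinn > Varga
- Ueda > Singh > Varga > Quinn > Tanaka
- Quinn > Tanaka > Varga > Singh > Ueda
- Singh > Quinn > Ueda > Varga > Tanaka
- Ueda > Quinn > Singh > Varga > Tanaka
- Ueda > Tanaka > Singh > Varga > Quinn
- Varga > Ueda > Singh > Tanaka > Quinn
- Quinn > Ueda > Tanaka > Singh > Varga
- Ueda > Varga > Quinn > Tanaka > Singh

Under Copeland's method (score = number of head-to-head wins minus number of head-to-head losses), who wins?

Ueda

Pairwise results:
  Tanaka vs Varga: Varga wins 5–4.
  Tanaka vs Ueda: Ueda wins 8–1.
  Tanaka vs Singh: Singh wins 5–4.
  Tanaka vs Quinn: Quinn wins 6–3.
  Varga vs Ueda: Ueda wins 7–2.
  Varga vs Singh: Singh wins 6–3.
  Varga vs Quinn: Quinn wins 5–4.
  Ueda vs Singh: Ueda wins 6–3.
  Ueda vs Quinn: Ueda wins 6–3.
  Singh vs Quinn: Singh wins 5–4.
Copeland scores (wins − losses):
  Tanaka: 0 − 4 = -4
  Varga: 1 − 3 = -2
  Ueda: 4 − 0 = 4
  Singh: 3 − 1 = 2
  Quinn: 2 − 2 = 0
Ueda has the best Copeland score.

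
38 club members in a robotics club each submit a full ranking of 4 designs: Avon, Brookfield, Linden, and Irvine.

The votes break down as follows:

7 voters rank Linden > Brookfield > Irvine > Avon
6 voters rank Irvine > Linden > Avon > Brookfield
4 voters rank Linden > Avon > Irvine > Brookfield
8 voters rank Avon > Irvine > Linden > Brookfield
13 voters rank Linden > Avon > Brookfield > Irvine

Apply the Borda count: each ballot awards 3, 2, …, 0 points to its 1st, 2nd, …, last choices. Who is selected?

Borda scores:
  Avon: 7·0 + 6·1 + 4·2 + 8·3 + 13·2 = 64
  Brookfield: 7·2 + 6·0 + 4·0 + 8·0 + 13·1 = 27
  Linden: 7·3 + 6·2 + 4·3 + 8·1 + 13·3 = 92
  Irvine: 7·1 + 6·3 + 4·1 + 8·2 + 13·0 = 45
Linden has the highest total.

Linden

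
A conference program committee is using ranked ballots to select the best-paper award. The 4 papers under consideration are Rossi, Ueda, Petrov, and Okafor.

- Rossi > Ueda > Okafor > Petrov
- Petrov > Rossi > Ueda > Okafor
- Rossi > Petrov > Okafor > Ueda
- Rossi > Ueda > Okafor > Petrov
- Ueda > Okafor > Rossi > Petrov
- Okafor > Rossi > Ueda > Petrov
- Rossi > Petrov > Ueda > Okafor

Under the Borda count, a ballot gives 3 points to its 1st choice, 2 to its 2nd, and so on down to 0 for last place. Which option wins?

Borda scores:
  Rossi: 3 + 2 + 3 + 3 + 1 + 2 + 3 = 17
  Ueda: 2 + 1 + 0 + 2 + 3 + 1 + 1 = 10
  Petrov: 0 + 3 + 2 + 0 + 0 + 0 + 2 = 7
  Okafor: 1 + 0 + 1 + 1 + 2 + 3 + 0 = 8
Rossi has the highest total.

Rossi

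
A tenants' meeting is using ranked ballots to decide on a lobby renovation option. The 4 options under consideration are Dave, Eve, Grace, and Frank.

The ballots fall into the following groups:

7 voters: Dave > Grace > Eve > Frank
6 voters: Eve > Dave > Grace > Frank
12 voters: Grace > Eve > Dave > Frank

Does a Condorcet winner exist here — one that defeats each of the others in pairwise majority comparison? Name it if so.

Head-to-head results (25 voters total):
Dave vs Eve: Eve wins 18–7.
Dave vs Grace: Dave wins 13–12.
Dave vs Frank: Dave wins 25–0.
Eve vs Grace: Grace wins 19–6.
Eve vs Frank: Eve wins 25–0.
Grace vs Frank: Grace wins 25–0.
No candidate beats all others: Dave beats Grace beats Eve beats Dave, a majority cycle.

None — there is no Condorcet winner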